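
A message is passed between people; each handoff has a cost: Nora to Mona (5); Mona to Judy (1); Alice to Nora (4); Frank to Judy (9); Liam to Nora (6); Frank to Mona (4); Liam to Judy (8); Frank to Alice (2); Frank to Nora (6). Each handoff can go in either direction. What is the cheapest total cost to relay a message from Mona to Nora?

A few of the Mona→Nora routes:
Mona → Nora: 5
Mona → Judy → Frank → Nora: 1 + 9 + 6 = 16
Mona → Frank → Alice → Nora: 4 + 2 + 4 = 10
Mona → Judy → Liam → Nora: 1 + 8 + 6 = 15
Mona → Judy → Frank → Alice → Nora: 1 + 9 + 2 + 4 = 16
Mona → Frank → Nora: 4 + 6 = 10
Shortest: 5.

5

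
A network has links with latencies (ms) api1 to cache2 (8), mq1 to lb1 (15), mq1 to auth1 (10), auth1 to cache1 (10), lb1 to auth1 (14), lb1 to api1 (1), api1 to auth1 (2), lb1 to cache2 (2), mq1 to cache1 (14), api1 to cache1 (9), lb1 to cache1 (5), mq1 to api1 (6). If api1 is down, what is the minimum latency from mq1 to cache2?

17

Candidate routes:
mq1-auth1-cache1-lb1-cache2: 10 + 10 + 5 + 2 = 27
mq1-cache1-lb1-cache2: 14 + 5 + 2 = 21
mq1-cache1-auth1-lb1-cache2: 14 + 10 + 14 + 2 = 40
mq1-lb1-cache2: 15 + 2 = 17
mq1-auth1-lb1-cache2: 10 + 14 + 2 = 26
The minimum is 17 ms.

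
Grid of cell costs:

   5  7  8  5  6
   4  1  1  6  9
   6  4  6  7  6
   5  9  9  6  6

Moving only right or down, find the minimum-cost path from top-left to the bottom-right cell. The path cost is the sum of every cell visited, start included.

36

Best path: [0,0] -> [1,0] -> [1,1] -> [1,2] -> [1,3] -> [2,3] -> [2,4] -> [3,4]
Cost: 5 + 4 + 1 + 1 + 6 + 7 + 6 + 6 = 36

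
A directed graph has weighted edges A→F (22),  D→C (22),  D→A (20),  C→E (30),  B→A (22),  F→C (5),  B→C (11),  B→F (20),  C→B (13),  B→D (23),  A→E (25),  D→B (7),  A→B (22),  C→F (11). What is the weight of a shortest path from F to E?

Candidate routes:
F - C - E: 5 + 30 = 35
F - C - B - A - E: 5 + 13 + 22 + 25 = 65
F - C - B - D - A - E: 5 + 13 + 23 + 20 + 25 = 86
The minimum is 35.

35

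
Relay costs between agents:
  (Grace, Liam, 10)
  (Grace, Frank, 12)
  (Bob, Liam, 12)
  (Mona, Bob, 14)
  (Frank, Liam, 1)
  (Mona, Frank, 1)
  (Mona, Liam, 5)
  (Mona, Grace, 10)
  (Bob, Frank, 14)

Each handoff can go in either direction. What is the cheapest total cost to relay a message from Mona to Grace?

10

Some routes from Mona to Grace:
Mona→Grace: 10
Mona→Frank→Liam→Grace: 1 + 1 + 10 = 12
Mona→Frank→Grace: 1 + 12 = 13
Mona→Liam→Grace: 5 + 10 = 15
Mona→Liam→Frank→Grace: 5 + 1 + 12 = 18
The minimum is 10.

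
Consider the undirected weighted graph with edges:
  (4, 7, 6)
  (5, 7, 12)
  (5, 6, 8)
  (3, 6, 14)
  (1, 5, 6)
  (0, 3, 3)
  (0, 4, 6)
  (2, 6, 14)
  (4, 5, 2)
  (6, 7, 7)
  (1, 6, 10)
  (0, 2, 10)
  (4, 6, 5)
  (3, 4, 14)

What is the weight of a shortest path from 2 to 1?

24

Checking several routes:
2-6-4-5-1: 14 + 5 + 2 + 6 = 27
2-0-4-5-1: 10 + 6 + 2 + 6 = 24
2-6-1: 14 + 10 = 24
Best route has total 24.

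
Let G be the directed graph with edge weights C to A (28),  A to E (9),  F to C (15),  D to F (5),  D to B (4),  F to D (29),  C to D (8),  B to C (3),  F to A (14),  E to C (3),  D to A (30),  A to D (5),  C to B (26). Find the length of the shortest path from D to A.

19

Candidate routes:
D -> A: 30
D -> F -> C -> A: 5 + 15 + 28 = 48
D -> B -> C -> A: 4 + 3 + 28 = 35
D -> F -> A: 5 + 14 = 19
The minimum is 19.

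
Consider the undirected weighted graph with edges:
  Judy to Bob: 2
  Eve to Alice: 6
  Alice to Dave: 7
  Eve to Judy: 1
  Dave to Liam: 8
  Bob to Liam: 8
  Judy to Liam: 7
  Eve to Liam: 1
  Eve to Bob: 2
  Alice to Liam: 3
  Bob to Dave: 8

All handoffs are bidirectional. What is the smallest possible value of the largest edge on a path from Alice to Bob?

3

Comparing a few candidate routes:
Alice → Eve → Bob: max(6, 2) = 6
Alice → Liam → Eve → Bob: max(3, 1, 2) = 3
Alice → Liam → Judy → Bob: max(3, 7, 2) = 7
Alice → Liam → Eve → Judy → Bob: max(3, 1, 1, 2) = 3
Alice → Eve → Judy → Bob: max(6, 1, 2) = 6
Best route has worst link 3.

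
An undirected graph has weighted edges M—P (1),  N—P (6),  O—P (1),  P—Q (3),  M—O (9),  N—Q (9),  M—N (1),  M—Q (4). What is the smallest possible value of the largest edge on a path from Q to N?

Some routes from Q to N:
Q-P-N: max(3, 6) = 6
Q-P-M-N: max(3, 1, 1) = 3
Q-M-N: max(4, 1) = 4
Best route has worst link 3.

3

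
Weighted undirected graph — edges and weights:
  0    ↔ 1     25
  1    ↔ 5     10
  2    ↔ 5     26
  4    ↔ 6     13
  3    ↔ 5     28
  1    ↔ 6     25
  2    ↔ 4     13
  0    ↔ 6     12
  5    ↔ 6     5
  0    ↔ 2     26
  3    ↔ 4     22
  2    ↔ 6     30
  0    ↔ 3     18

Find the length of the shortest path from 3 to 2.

Comparing a few candidate routes:
3 - 5 - 2: 28 + 26 = 54
3 - 4 - 2: 22 + 13 = 35
3 - 0 - 2: 18 + 26 = 44
The minimum is 35.

35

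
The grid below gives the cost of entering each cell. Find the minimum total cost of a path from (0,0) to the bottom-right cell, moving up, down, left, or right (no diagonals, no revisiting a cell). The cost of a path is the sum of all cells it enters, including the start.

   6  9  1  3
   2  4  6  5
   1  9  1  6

25

Best path: [0,0] [1,0] [1,1] [1,2] [2,2] [2,3]
Cost: 6 + 2 + 4 + 6 + 1 + 6 = 25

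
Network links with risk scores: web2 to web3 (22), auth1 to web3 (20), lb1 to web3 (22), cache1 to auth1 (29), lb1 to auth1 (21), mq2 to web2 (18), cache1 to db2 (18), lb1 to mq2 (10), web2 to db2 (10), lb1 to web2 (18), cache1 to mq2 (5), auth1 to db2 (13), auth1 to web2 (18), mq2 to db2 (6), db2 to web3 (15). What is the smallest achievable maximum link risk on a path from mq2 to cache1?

5

Checking several routes:
mq2 -> cache1: max(5) = 5
mq2 -> db2 -> cache1: max(6, 18) = 18
mq2 -> lb1 -> web2 -> auth1 -> db2 -> cache1: max(10, 18, 18, 13, 18) = 18
The minimum achievable maximum is 5.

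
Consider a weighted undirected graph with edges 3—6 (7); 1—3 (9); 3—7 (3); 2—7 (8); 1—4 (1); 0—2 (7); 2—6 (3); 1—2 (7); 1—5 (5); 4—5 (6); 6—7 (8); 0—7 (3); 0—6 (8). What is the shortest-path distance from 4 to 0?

A few of the 4→0 routes:
4 -> 1 -> 2 -> 7 -> 0: 1 + 7 + 8 + 3 = 19
4 -> 1 -> 2 -> 0: 1 + 7 + 7 = 15
4 -> 1 -> 2 -> 6 -> 0: 1 + 7 + 3 + 8 = 19
4 -> 1 -> 3 -> 7 -> 0: 1 + 9 + 3 + 3 = 16
Shortest: 15.

15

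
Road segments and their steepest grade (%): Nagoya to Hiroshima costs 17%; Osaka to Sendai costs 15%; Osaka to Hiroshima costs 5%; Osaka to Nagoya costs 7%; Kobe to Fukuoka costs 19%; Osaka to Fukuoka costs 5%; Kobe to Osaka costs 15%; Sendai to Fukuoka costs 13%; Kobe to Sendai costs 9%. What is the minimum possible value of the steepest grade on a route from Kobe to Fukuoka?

Candidate routes:
Kobe - Fukuoka: max(19) = 19
Kobe - Osaka - Fukuoka: max(15, 5) = 15
Kobe - Sendai - Fukuoka: max(9, 13) = 13
Kobe - Sendai - Osaka - Fukuoka: max(9, 15, 5) = 15
Kobe - Osaka - Sendai - Fukuoka: max(15, 15, 13) = 15
The minimum achievable maximum is 13%.

13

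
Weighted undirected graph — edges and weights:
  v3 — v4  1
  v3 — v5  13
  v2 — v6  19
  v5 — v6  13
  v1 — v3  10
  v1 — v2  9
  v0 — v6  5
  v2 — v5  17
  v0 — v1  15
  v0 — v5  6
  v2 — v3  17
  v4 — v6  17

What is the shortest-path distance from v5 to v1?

Checking several routes:
v5 -> v2 -> v1: 17 + 9 = 26
v5 -> v0 -> v1: 6 + 15 = 21
v5 -> v0 -> v6 -> v2 -> v1: 6 + 5 + 19 + 9 = 39
v5 -> v3 -> v1: 13 + 10 = 23
v5 -> v6 -> v0 -> v1: 13 + 5 + 15 = 33
Best route has total 21.

21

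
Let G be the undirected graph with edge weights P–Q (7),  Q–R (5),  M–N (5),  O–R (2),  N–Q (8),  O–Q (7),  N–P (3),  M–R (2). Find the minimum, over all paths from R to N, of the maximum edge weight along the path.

5

Comparing a few candidate routes:
R-O-Q-P-N: max(2, 7, 7, 3) = 7
R-M-N: max(2, 5) = 5
R-Q-P-N: max(5, 7, 3) = 7
Smallest bottleneck: 5.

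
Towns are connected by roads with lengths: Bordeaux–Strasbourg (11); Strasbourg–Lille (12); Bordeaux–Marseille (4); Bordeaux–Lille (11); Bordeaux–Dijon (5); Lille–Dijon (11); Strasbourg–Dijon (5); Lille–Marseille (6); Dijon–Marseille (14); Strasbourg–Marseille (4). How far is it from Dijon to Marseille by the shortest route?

Checking several routes:
Dijon -> Strasbourg -> Marseille: 5 + 4 = 9
Dijon -> Bordeaux -> Strasbourg -> Marseille: 5 + 11 + 4 = 20
Dijon -> Lille -> Marseille: 11 + 6 = 17
Dijon -> Bordeaux -> Marseille: 5 + 4 = 9
Dijon -> Marseille: 14
Best route has total 9.

9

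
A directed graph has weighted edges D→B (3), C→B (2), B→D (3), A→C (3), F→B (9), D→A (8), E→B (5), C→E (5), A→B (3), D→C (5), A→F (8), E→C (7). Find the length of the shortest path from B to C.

Paths from B to C:
B-D-C: 3 + 5 = 8
B-D-A-C: 3 + 8 + 3 = 14
Shortest: 8.

8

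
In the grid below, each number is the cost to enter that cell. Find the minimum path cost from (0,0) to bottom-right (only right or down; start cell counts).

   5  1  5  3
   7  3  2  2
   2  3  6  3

Path r0c0 → r0c1 → r1c1 → r1c2 → r1c3 → r2c3: 5 + 1 + 3 + 2 + 2 + 3 = 16.
(Top row then right column would cost 19.)

16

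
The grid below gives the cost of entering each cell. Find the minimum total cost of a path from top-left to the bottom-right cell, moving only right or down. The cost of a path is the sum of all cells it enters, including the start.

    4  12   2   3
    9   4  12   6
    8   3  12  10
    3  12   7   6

Best path: r0c0 r0c1 r0c2 r0c3 r1c3 r2c3 r3c3
Cost: 4 + 12 + 2 + 3 + 6 + 10 + 6 = 43

43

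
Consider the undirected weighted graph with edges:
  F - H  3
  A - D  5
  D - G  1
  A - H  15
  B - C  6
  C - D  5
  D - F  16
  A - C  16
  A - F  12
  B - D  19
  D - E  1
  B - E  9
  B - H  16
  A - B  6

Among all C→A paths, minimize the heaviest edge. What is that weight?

Some routes from C to A:
C -> D -> E -> B -> A: max(5, 1, 9, 6) = 9
C -> D -> A: max(5, 5) = 5
C -> B -> A: max(6, 6) = 6
The minimum achievable maximum is 5.

5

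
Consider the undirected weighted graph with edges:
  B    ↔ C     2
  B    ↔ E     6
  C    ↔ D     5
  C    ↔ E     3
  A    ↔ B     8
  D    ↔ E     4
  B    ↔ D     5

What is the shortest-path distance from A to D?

13

Candidate routes:
A → B → C → D: 8 + 2 + 5 = 15
A → B → E → D: 8 + 6 + 4 = 18
A → B → C → E → D: 8 + 2 + 3 + 4 = 17
A → B → E → C → D: 8 + 6 + 3 + 5 = 22
A → B → D: 8 + 5 = 13
Shortest: 13.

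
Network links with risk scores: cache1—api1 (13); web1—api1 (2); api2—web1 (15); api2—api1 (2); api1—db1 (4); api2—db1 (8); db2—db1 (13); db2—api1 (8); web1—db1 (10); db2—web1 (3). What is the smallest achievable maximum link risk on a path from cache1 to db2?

13

A few of the cache1→db2 routes:
cache1 -> api1 -> web1 -> db2: max(13, 2, 3) = 13
cache1 -> api1 -> db1 -> web1 -> db2: max(13, 4, 10, 3) = 13
cache1 -> api1 -> web1 -> db1 -> db2: max(13, 2, 10, 13) = 13
Best route has worst link 13.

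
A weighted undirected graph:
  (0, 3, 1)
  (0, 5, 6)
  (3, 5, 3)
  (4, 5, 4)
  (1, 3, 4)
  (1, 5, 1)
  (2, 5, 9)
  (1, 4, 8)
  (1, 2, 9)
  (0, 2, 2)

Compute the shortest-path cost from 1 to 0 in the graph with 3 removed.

Some routes from 1 to 0 avoiding 3:
1→4→5→0: 8 + 4 + 6 = 18
1→2→0: 9 + 2 = 11
1→5→2→0: 1 + 9 + 2 = 12
1→5→0: 1 + 6 = 7
The minimum is 7.

7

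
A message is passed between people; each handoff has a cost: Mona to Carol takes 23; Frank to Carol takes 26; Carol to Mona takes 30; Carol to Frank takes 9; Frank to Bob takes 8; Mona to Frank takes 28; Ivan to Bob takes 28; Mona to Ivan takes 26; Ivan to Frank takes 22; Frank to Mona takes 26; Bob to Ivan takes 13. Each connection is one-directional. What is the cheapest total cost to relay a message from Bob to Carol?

Candidate routes:
Bob -> Ivan -> Frank -> Carol: 13 + 22 + 26 = 61
Bob -> Ivan -> Frank -> Mona -> Carol: 13 + 22 + 26 + 23 = 84
The minimum is 61.

61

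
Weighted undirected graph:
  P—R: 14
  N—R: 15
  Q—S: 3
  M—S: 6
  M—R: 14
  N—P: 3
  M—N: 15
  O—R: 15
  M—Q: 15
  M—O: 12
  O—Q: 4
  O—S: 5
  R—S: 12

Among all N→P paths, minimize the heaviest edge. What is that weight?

3

Some routes from N to P:
N→M→S→O→R→P: max(15, 6, 5, 15, 14) = 15
N→P: max(3) = 3
N→M→R→P: max(15, 14, 14) = 15
The minimum achievable maximum is 3.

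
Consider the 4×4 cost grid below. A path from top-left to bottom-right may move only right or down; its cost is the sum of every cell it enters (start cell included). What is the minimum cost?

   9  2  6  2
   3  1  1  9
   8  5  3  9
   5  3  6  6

28

Take r0c0 r0c1 r1c1 r1c2 r2c2 r3c2 r3c3 for a total of 9 + 2 + 1 + 1 + 3 + 6 + 6 = 28.
For comparison, the top-then-right route costs 43.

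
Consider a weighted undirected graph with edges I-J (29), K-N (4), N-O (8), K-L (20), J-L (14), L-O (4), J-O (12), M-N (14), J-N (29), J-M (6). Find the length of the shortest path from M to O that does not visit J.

22

Paths from M to O avoiding J:
M→N→O: 14 + 8 = 22
M→N→K→L→O: 14 + 4 + 20 + 4 = 42
Shortest: 22.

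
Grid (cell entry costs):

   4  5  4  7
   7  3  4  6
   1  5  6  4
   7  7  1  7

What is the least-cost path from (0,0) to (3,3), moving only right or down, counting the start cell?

30

One optimal route is r0c0→r0c1→r1c1→r1c2→r2c2→r3c2→r3c3.
Its cost is 4 + 5 + 3 + 4 + 6 + 1 + 7 = 30.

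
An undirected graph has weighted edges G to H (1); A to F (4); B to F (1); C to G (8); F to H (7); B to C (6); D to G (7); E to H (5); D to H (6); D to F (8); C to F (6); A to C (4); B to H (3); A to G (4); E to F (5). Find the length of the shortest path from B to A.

Comparing a few candidate routes:
B -> H -> G -> A: 3 + 1 + 4 = 8
B -> F -> C -> A: 1 + 6 + 4 = 11
B -> F -> A: 1 + 4 = 5
B -> C -> A: 6 + 4 = 10
B -> F -> H -> G -> A: 1 + 7 + 1 + 4 = 13
The minimum is 5.

5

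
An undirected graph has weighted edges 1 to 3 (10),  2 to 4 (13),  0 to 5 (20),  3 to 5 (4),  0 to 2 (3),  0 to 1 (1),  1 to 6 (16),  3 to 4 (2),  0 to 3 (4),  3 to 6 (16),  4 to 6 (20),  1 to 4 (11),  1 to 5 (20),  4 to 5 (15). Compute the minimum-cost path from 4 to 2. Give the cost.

9

Checking several routes:
4 -> 3 -> 0 -> 2: 2 + 4 + 3 = 9
4 -> 3 -> 1 -> 0 -> 2: 2 + 10 + 1 + 3 = 16
4 -> 5 -> 3 -> 0 -> 2: 15 + 4 + 4 + 3 = 26
4 -> 1 -> 0 -> 2: 11 + 1 + 3 = 15
4 -> 2: 13
The minimum is 9.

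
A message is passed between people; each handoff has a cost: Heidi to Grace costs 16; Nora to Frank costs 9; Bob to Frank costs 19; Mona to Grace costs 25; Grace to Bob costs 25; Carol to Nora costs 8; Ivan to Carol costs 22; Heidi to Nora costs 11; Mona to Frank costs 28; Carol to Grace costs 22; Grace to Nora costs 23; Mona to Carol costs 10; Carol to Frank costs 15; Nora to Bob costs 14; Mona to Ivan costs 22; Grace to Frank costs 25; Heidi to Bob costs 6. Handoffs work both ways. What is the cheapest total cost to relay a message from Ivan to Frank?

Comparing a few candidate routes:
Ivan -> Mona -> Carol -> Nora -> Frank: 22 + 10 + 8 + 9 = 49
Ivan -> Mona -> Carol -> Frank: 22 + 10 + 15 = 47
Ivan -> Carol -> Frank: 22 + 15 = 37
Ivan -> Carol -> Nora -> Frank: 22 + 8 + 9 = 39
Shortest: 37.

37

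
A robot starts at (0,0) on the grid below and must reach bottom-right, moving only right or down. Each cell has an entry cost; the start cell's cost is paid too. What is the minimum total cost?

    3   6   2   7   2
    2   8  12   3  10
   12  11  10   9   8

38

One optimal route is r0c0 → r0c1 → r0c2 → r0c3 → r0c4 → r1c4 → r2c4.
Its cost is 3 + 6 + 2 + 7 + 2 + 10 + 8 = 38.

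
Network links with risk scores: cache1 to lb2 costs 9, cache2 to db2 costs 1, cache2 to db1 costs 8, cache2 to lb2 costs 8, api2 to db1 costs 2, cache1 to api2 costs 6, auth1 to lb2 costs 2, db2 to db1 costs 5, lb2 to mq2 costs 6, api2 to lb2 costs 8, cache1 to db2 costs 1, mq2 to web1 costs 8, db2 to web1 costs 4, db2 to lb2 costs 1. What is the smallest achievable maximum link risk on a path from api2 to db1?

2

Comparing a few candidate routes:
api2-lb2-mq2-web1-db2-cache2-db1: max(8, 6, 8, 4, 1, 8) = 8
api2-cache1-db2-db1: max(6, 1, 5) = 6
api2-lb2-mq2-web1-db2-db1: max(8, 6, 8, 4, 5) = 8
api2-db1: max(2) = 2
The minimum achievable maximum is 2.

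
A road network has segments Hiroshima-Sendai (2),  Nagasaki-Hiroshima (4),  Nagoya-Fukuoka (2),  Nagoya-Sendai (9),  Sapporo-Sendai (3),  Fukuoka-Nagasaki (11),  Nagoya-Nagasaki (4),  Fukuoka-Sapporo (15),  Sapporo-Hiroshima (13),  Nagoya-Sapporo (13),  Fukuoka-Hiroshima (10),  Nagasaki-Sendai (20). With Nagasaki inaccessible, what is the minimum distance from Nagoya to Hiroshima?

A few of the Nagoya→Hiroshima routes:
Nagoya-Fukuoka-Hiroshima: 2 + 10 = 12
Nagoya-Fukuoka-Sapporo-Sendai-Hiroshima: 2 + 15 + 3 + 2 = 22
Nagoya-Sendai-Hiroshima: 9 + 2 = 11
Nagoya-Sapporo-Sendai-Hiroshima: 13 + 3 + 2 = 18
Shortest: 11.

11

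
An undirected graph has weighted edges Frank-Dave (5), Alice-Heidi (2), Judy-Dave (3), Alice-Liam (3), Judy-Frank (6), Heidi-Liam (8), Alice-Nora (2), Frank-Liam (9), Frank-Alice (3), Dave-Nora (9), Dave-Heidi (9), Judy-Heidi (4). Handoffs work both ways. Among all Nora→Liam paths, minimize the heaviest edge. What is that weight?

3

Comparing a few candidate routes:
Nora → Alice → Heidi → Judy → Frank → Liam: max(2, 2, 4, 6, 9) = 9
Nora → Alice → Frank → Judy → Heidi → Liam: max(2, 3, 6, 4, 8) = 8
Nora → Alice → Frank → Dave → Judy → Heidi → Liam: max(2, 3, 5, 3, 4, 8) = 8
Nora → Alice → Heidi → Liam: max(2, 2, 8) = 8
Nora → Alice → Liam: max(2, 3) = 3
The minimum achievable maximum is 3.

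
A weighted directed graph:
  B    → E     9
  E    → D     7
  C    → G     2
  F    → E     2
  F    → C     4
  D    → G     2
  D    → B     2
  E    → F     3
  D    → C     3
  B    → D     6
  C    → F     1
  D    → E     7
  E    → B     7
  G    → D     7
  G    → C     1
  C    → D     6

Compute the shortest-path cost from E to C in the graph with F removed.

Paths from E to C avoiding F:
E→B→D→G→C: 7 + 6 + 2 + 1 = 16
E→B→D→C: 7 + 6 + 3 = 16
E→D→C: 7 + 3 = 10
E→D→G→C: 7 + 2 + 1 = 10
Shortest: 10.

10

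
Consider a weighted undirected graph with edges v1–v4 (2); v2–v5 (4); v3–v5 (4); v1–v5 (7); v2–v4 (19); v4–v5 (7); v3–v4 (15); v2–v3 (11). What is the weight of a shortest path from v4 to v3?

A few of the v4→v3 routes:
v4 - v5 - v3: 7 + 4 = 11
v4 - v3: 15
v4 - v1 - v5 - v3: 2 + 7 + 4 = 13
Shortest: 11.

11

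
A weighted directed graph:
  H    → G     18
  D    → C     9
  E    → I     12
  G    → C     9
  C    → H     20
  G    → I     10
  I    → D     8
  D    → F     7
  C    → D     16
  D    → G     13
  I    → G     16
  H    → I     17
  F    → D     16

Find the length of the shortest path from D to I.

Checking several routes:
D→C→H→I: 9 + 20 + 17 = 46
D→G→I: 13 + 10 = 23
D→C→H→G→I: 9 + 20 + 18 + 10 = 57
The minimum is 23.

23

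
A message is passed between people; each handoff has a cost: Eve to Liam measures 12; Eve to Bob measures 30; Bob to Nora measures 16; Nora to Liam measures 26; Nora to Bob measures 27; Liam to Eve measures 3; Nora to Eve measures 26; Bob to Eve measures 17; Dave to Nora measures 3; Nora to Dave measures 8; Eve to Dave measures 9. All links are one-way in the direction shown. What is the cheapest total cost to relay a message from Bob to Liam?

Paths from Bob to Liam:
Bob -> Nora -> Eve -> Liam: 16 + 26 + 12 = 54
Bob -> Eve -> Dave -> Nora -> Liam: 17 + 9 + 3 + 26 = 55
Bob -> Eve -> Liam: 17 + 12 = 29
Bob -> Nora -> Liam: 16 + 26 = 42
Best route has total 29.

29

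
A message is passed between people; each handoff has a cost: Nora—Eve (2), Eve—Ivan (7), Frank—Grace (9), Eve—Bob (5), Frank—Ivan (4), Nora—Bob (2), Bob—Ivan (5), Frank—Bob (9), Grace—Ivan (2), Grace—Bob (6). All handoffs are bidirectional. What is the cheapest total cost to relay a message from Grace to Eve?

9

A few of the Grace→Eve routes:
Grace-Ivan-Bob-Nora-Eve: 2 + 5 + 2 + 2 = 11
Grace-Bob-Nora-Eve: 6 + 2 + 2 = 10
Grace-Ivan-Eve: 2 + 7 = 9
Grace-Bob-Ivan-Eve: 6 + 5 + 7 = 18
Grace-Ivan-Bob-Eve: 2 + 5 + 5 = 12
Grace-Bob-Eve: 6 + 5 = 11
The minimum is 9.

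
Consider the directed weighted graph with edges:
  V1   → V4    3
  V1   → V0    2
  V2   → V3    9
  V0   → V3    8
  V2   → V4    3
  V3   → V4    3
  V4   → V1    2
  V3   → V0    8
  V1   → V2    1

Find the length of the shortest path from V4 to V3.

12

Routes from V4 to V3:
V4 -> V1 -> V2 -> V3: 2 + 1 + 9 = 12
V4 -> V1 -> V0 -> V3: 2 + 2 + 8 = 12
Best route has total 12.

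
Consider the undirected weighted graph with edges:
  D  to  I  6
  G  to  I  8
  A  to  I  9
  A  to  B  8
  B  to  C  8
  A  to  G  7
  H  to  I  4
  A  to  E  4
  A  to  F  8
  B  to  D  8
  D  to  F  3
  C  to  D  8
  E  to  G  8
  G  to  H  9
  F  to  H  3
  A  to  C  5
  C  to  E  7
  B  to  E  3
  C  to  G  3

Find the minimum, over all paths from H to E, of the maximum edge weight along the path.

8

Comparing a few candidate routes:
H-I-G-C-D-B-E: max(4, 8, 3, 8, 8, 3) = 8
H-I-G-C-D-B-A-E: max(4, 8, 3, 8, 8, 8, 4) = 8
H-I-G-C-D-F-A-B-E: max(4, 8, 3, 8, 3, 8, 8, 3) = 8
H-I-G-C-D-F-A-E: max(4, 8, 3, 8, 3, 8, 4) = 8
Best route has worst link 8.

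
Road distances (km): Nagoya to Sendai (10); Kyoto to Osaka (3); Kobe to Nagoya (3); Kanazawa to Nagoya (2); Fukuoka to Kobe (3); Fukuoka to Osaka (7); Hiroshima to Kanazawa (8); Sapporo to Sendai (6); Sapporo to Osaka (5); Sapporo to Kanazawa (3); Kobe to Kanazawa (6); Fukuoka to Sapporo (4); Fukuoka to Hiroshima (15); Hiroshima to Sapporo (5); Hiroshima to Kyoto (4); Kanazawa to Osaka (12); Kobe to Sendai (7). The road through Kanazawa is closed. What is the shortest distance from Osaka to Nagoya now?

Comparing a few candidate routes:
Osaka → Sapporo → Sendai → Kobe → Nagoya: 5 + 6 + 7 + 3 = 21
Osaka → Fukuoka → Kobe → Nagoya: 7 + 3 + 3 = 13
Osaka → Fukuoka → Sapporo → Sendai → Nagoya: 7 + 4 + 6 + 10 = 27
Osaka → Sapporo → Sendai → Nagoya: 5 + 6 + 10 = 21
Osaka → Sapporo → Fukuoka → Kobe → Nagoya: 5 + 4 + 3 + 3 = 15
Osaka → Kyoto → Hiroshima → Sapporo → Fukuoka → Kobe → Nagoya: 3 + 4 + 5 + 4 + 3 + 3 = 22
The minimum is 13 km.

13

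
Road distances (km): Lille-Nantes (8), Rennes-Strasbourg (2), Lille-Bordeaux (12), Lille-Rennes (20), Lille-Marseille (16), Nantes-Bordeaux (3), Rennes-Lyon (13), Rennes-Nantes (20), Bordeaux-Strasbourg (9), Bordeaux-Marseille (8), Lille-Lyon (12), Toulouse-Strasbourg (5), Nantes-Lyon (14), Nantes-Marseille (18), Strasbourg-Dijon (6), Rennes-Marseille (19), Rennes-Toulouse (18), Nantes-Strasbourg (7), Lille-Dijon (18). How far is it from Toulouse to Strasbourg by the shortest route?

5

Checking several routes:
Toulouse→Rennes→Lille→Nantes→Strasbourg: 18 + 20 + 8 + 7 = 53
Toulouse→Rennes→Strasbourg: 18 + 2 = 20
Toulouse→Rennes→Lyon→Nantes→Strasbourg: 18 + 13 + 14 + 7 = 52
Toulouse→Strasbourg: 5
Toulouse→Rennes→Nantes→Strasbourg: 18 + 20 + 7 = 45
Toulouse→Rennes→Nantes→Bordeaux→Strasbourg: 18 + 20 + 3 + 9 = 50
Best route has total 5 km.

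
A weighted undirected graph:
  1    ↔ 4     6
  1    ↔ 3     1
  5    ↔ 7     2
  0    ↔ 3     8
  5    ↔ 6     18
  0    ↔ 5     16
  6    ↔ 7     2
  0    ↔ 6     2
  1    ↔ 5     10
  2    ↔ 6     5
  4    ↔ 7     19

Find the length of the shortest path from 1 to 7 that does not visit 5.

13

Routes from 1 to 7 avoiding 5:
1→3→0→6→7: 1 + 8 + 2 + 2 = 13
1→4→7: 6 + 19 = 25
The minimum is 13.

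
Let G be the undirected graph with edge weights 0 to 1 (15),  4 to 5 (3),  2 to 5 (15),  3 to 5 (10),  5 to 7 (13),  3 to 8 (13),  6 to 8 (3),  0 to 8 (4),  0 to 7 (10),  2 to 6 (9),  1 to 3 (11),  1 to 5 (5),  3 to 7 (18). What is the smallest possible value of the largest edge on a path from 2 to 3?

13

Some routes from 2 to 3:
2 → 6 → 8 → 0 → 7 → 5 → 3: max(9, 3, 4, 10, 13, 10) = 13
2 → 6 → 8 → 0 → 7 → 5 → 1 → 3: max(9, 3, 4, 10, 13, 5, 11) = 13
2 → 6 → 8 → 3: max(9, 3, 13) = 13
The minimum achievable maximum is 13.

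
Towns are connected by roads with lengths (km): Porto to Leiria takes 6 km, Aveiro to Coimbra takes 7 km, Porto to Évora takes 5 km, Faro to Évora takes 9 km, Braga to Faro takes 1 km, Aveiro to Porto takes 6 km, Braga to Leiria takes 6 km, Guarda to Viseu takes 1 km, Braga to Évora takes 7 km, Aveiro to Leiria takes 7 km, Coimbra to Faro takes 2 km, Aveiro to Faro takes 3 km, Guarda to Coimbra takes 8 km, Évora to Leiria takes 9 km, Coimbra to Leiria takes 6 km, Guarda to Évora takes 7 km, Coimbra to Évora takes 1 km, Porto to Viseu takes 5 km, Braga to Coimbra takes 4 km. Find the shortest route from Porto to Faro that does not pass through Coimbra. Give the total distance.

Checking several routes:
Porto - Évora - Braga - Faro: 5 + 7 + 1 = 13
Porto - Aveiro - Faro: 6 + 3 = 9
Porto - Leiria - Braga - Faro: 6 + 6 + 1 = 13
The minimum is 9 km.

9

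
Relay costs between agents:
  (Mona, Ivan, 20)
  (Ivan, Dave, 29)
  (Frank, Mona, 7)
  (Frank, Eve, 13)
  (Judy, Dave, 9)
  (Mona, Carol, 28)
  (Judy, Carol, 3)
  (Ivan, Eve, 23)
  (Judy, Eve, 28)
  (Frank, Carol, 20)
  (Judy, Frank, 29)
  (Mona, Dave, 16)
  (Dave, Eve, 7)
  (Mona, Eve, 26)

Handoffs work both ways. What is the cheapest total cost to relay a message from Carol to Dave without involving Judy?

A few of the Carol→Dave routes:
Carol - Frank - Mona - Dave: 20 + 7 + 16 = 43
Carol - Mona - Dave: 28 + 16 = 44
Carol - Frank - Eve - Dave: 20 + 13 + 7 = 40
The minimum is 40.

40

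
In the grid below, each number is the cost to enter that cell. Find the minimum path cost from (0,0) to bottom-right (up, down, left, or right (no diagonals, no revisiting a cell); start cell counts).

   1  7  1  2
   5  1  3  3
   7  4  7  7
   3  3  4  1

Take [0,0]→[1,0]→[1,1]→[2,1]→[3,1]→[3,2]→[3,3] for a total of 1 + 5 + 1 + 4 + 3 + 4 + 1 = 19.

19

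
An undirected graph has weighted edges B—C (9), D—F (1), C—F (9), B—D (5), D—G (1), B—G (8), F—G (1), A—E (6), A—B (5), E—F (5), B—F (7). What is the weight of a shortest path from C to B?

9

Comparing a few candidate routes:
C - F - G - B: 9 + 1 + 8 = 18
C - F - G - D - B: 9 + 1 + 1 + 5 = 16
C - F - B: 9 + 7 = 16
C - F - D - B: 9 + 1 + 5 = 15
C - B: 9
C - F - D - G - B: 9 + 1 + 1 + 8 = 19
Shortest: 9.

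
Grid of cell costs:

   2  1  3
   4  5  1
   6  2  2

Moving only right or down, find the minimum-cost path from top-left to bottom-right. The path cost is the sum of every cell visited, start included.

9

Take (0,0) → (0,1) → (0,2) → (1,2) → (2,2) for a total of 2 + 1 + 3 + 1 + 2 = 9.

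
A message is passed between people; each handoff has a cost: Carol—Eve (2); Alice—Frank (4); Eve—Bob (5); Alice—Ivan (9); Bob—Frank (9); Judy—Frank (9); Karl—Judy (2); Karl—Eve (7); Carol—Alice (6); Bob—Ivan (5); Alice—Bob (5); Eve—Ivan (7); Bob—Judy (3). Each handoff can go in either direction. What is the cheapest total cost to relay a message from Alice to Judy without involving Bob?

13

Candidate routes:
Alice → Carol → Eve → Karl → Judy: 6 + 2 + 7 + 2 = 17
Alice → Ivan → Eve → Karl → Judy: 9 + 7 + 7 + 2 = 25
Alice → Frank → Judy: 4 + 9 = 13
Shortest: 13.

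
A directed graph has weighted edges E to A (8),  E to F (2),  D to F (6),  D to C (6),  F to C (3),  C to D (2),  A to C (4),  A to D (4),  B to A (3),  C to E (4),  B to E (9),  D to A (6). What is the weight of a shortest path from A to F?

10

Routes from A to F:
A → C → E → F: 4 + 4 + 2 = 10
A → C → D → F: 4 + 2 + 6 = 12
A → D → C → E → F: 4 + 6 + 4 + 2 = 16
A → D → F: 4 + 6 = 10
Best route has total 10.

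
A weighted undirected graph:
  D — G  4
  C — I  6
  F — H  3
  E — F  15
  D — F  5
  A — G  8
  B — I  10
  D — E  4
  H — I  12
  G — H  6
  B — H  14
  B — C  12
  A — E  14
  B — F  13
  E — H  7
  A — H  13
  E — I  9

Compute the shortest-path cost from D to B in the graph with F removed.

Checking several routes:
D -> E -> H -> I -> B: 4 + 7 + 12 + 10 = 33
D -> E -> H -> B: 4 + 7 + 14 = 25
D -> E -> I -> C -> B: 4 + 9 + 6 + 12 = 31
D -> G -> H -> I -> B: 4 + 6 + 12 + 10 = 32
D -> G -> H -> B: 4 + 6 + 14 = 24
D -> E -> I -> B: 4 + 9 + 10 = 23
The minimum is 23.

23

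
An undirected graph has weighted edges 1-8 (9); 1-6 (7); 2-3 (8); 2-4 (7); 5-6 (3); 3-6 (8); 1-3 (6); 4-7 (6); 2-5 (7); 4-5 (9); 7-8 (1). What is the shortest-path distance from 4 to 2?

A few of the 4→2 routes:
4 - 5 - 6 - 1 - 3 - 2: 9 + 3 + 7 + 6 + 8 = 33
4 - 5 - 2: 9 + 7 = 16
4 - 7 - 8 - 1 - 3 - 2: 6 + 1 + 9 + 6 + 8 = 30
4 - 2: 7
4 - 5 - 6 - 3 - 2: 9 + 3 + 8 + 8 = 28
4 - 7 - 8 - 1 - 6 - 5 - 2: 6 + 1 + 9 + 7 + 3 + 7 = 33
The minimum is 7.

7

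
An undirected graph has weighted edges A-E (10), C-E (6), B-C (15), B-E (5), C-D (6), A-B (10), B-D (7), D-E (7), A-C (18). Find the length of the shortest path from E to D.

Comparing a few candidate routes:
E-C-D: 6 + 6 = 12
E-D: 7
E-B-D: 5 + 7 = 12
Shortest: 7.

7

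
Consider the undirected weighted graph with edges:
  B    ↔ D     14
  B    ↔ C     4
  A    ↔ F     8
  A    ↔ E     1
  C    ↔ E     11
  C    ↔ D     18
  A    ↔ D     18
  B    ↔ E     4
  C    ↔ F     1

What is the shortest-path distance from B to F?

Comparing a few candidate routes:
B→E→C→F: 4 + 11 + 1 = 16
B→C→F: 4 + 1 = 5
B→C→E→A→F: 4 + 11 + 1 + 8 = 24
B→E→A→F: 4 + 1 + 8 = 13
Shortest: 5.

5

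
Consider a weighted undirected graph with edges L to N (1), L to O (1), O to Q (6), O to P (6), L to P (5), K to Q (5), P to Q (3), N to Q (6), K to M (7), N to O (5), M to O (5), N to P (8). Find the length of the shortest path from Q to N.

Some routes from Q to N:
Q -> N: 6
Q -> O -> N: 6 + 5 = 11
Q -> P -> L -> N: 3 + 5 + 1 = 9
Q -> O -> L -> N: 6 + 1 + 1 = 8
Shortest: 6.

6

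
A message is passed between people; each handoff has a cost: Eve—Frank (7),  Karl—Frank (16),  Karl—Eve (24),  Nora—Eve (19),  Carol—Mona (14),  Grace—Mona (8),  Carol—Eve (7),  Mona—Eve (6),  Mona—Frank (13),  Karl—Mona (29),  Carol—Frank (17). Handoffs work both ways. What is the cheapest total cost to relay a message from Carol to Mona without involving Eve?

Routes from Carol to Mona avoiding Eve:
Carol→Frank→Karl→Mona: 17 + 16 + 29 = 62
Carol→Frank→Mona: 17 + 13 = 30
Carol→Mona: 14
Shortest: 14.

14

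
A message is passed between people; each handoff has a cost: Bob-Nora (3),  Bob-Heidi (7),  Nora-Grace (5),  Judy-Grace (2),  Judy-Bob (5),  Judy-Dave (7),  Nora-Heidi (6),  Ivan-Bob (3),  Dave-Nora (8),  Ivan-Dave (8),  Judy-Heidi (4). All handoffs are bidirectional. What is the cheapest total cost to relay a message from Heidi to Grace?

Comparing a few candidate routes:
Heidi → Nora → Bob → Judy → Grace: 6 + 3 + 5 + 2 = 16
Heidi → Bob → Nora → Grace: 7 + 3 + 5 = 15
Heidi → Nora → Grace: 6 + 5 = 11
Heidi → Judy → Grace: 4 + 2 = 6
Heidi → Bob → Judy → Grace: 7 + 5 + 2 = 14
Heidi → Judy → Bob → Nora → Grace: 4 + 5 + 3 + 5 = 17
Shortest: 6.

6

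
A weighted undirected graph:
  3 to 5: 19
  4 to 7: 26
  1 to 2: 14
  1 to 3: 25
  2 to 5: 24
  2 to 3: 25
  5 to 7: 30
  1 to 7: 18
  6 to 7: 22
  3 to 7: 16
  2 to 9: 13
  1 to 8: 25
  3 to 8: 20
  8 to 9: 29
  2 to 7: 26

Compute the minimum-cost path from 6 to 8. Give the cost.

58

Some routes from 6 to 8:
6 - 7 - 1 - 8: 22 + 18 + 25 = 65
6 - 7 - 1 - 3 - 8: 22 + 18 + 25 + 20 = 85
6 - 7 - 3 - 8: 22 + 16 + 20 = 58
Best route has total 58.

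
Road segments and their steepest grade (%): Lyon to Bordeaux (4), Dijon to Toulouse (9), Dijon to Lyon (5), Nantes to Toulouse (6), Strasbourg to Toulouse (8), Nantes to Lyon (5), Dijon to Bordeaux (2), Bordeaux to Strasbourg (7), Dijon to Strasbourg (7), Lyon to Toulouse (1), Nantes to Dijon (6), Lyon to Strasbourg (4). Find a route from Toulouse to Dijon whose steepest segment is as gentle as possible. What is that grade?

4

A few of the Toulouse→Dijon routes:
Toulouse - Nantes - Lyon - Dijon: max(6, 5, 5) = 6
Toulouse - Lyon - Dijon: max(1, 5) = 5
Toulouse - Lyon - Nantes - Dijon: max(1, 5, 6) = 6
Toulouse - Nantes - Lyon - Bordeaux - Dijon: max(6, 5, 4, 2) = 6
Toulouse - Lyon - Bordeaux - Dijon: max(1, 4, 2) = 4
Smallest bottleneck: 4%.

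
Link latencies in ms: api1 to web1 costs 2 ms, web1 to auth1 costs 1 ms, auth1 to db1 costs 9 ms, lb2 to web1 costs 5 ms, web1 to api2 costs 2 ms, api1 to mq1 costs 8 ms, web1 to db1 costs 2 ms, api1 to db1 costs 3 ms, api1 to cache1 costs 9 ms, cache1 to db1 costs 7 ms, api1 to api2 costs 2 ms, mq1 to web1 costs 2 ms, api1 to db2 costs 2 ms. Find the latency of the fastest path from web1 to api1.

Some routes from web1 to api1:
web1 - db1 - api1: 2 + 3 = 5
web1 - mq1 - api1: 2 + 8 = 10
web1 - api1: 2
web1 - api2 - api1: 2 + 2 = 4
The minimum is 2 ms.

2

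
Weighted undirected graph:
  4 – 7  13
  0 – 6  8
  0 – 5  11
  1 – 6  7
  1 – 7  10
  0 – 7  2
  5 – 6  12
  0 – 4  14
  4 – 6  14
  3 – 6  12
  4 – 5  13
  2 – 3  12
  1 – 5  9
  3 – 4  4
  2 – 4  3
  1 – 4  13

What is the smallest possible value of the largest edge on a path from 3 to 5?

12

Comparing a few candidate routes:
3 - 6 - 0 - 7 - 1 - 5: max(12, 8, 2, 10, 9) = 12
3 - 6 - 5: max(12, 12) = 12
3 - 6 - 0 - 5: max(12, 8, 11) = 12
Smallest bottleneck: 12.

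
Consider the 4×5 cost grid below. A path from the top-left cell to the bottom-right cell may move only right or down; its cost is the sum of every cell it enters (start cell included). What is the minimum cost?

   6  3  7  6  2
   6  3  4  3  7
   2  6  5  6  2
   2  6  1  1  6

29

Cheapest: (0,0)→(0,1)→(1,1)→(1,2)→(2,2)→(3,2)→(3,3)→(3,4)
  6 + 3 + 3 + 4 + 5 + 1 + 1 + 6 = 29
For comparison, the top-then-right route costs 39.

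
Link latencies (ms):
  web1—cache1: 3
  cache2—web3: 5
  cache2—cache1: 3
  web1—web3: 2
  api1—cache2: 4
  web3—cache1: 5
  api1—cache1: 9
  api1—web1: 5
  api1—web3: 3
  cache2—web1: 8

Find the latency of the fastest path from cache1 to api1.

A few of the cache1→api1 routes:
cache1 - web3 - api1: 5 + 3 = 8
cache1 - cache2 - api1: 3 + 4 = 7
cache1 - web1 - api1: 3 + 5 = 8
cache1 - cache2 - web3 - api1: 3 + 5 + 3 = 11
cache1 - api1: 9
cache1 - web1 - web3 - api1: 3 + 2 + 3 = 8
Shortest: 7 ms.

7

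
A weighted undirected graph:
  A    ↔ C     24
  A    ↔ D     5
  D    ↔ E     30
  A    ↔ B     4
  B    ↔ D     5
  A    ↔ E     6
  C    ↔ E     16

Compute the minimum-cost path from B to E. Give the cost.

Some routes from B to E:
B - D - A - E: 5 + 5 + 6 = 16
B - A - E: 4 + 6 = 10
B - D - E: 5 + 30 = 35
The minimum is 10.

10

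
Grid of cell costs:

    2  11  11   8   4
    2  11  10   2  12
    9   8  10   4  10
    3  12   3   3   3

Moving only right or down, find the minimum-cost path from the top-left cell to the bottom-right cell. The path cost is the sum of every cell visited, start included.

37

Best path: [0,0]→[1,0]→[1,1]→[1,2]→[1,3]→[2,3]→[3,3]→[3,4]
Cost: 2 + 2 + 11 + 10 + 2 + 4 + 3 + 3 = 37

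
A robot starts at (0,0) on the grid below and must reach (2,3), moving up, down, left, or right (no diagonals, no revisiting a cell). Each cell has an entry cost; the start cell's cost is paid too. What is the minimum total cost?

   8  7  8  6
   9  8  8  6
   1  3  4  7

32

Path (0,0) (1,0) (2,0) (2,1) (2,2) (2,3): 8 + 9 + 1 + 3 + 4 + 7 = 32.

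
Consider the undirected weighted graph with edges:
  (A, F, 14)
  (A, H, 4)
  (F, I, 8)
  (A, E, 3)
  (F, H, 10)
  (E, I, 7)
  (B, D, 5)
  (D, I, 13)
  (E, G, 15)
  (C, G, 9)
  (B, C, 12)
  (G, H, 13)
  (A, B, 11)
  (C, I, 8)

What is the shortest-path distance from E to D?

19

Checking several routes:
E -> A -> F -> I -> D: 3 + 14 + 8 + 13 = 38
E -> I -> C -> B -> D: 7 + 8 + 12 + 5 = 32
E -> A -> H -> F -> I -> D: 3 + 4 + 10 + 8 + 13 = 38
E -> I -> D: 7 + 13 = 20
E -> A -> B -> D: 3 + 11 + 5 = 19
The minimum is 19.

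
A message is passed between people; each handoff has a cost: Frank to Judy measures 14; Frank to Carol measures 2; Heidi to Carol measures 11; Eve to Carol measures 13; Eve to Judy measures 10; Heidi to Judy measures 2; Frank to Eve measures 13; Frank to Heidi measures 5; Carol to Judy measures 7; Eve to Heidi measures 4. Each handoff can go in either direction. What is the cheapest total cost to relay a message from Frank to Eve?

Comparing a few candidate routes:
Frank-Carol-Heidi-Eve: 2 + 11 + 4 = 17
Frank-Heidi-Judy-Eve: 5 + 2 + 10 = 17
Frank-Heidi-Eve: 5 + 4 = 9
Frank-Carol-Eve: 2 + 13 = 15
Frank-Eve: 13
Frank-Carol-Judy-Heidi-Eve: 2 + 7 + 2 + 4 = 15
Best route has total 9.

9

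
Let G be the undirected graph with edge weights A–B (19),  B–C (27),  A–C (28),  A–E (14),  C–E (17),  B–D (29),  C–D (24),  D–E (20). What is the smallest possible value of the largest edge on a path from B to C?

Some routes from B to C:
B → A → E → C: max(19, 14, 17) = 19
B → D → C: max(29, 24) = 29
B → A → C: max(19, 28) = 28
B → A → E → D → C: max(19, 14, 20, 24) = 24
B → D → E → C: max(29, 20, 17) = 29
B → C: max(27) = 27
The minimum achievable maximum is 19.

19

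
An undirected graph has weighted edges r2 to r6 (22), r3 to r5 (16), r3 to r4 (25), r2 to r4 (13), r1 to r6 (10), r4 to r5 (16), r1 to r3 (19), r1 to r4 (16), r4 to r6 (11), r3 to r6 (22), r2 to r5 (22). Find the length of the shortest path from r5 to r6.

Checking several routes:
r5 -> r3 -> r1 -> r6: 16 + 19 + 10 = 45
r5 -> r4 -> r1 -> r6: 16 + 16 + 10 = 42
r5 -> r2 -> r4 -> r6: 22 + 13 + 11 = 46
r5 -> r2 -> r6: 22 + 22 = 44
r5 -> r4 -> r6: 16 + 11 = 27
r5 -> r3 -> r6: 16 + 22 = 38
Shortest: 27.

27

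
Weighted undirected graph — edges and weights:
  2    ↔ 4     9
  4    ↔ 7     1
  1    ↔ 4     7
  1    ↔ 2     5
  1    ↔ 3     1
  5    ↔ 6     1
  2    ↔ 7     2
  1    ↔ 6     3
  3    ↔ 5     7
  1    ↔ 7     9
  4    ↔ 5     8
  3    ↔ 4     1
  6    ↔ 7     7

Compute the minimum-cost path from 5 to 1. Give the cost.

Comparing a few candidate routes:
5→4→3→1: 8 + 1 + 1 = 10
5→3→1: 7 + 1 = 8
5→6→1: 1 + 3 = 4
5→6→7→2→1: 1 + 7 + 2 + 5 = 15
5→6→7→4→3→1: 1 + 7 + 1 + 1 + 1 = 11
The minimum is 4.

4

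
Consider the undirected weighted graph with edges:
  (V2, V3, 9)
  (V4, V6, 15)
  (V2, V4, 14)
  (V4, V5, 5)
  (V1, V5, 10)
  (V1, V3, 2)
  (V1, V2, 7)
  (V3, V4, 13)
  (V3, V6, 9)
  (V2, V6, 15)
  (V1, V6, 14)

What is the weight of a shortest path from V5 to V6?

Comparing a few candidate routes:
V5→V1→V6: 10 + 14 = 24
V5→V1→V3→V6: 10 + 2 + 9 = 21
V5→V4→V6: 5 + 15 = 20
Best route has total 20.

20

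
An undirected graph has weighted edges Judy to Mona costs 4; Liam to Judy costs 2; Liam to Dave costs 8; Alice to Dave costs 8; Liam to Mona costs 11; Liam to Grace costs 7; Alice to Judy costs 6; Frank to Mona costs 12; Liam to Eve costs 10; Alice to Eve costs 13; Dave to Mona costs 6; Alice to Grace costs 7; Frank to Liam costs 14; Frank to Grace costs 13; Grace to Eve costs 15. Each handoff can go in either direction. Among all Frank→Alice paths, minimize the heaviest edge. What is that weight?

Checking several routes:
Frank → Mona → Dave → Liam → Judy → Alice: max(12, 6, 8, 2, 6) = 12
Frank → Mona → Judy → Liam → Grace → Alice: max(12, 4, 2, 7, 7) = 12
Frank → Mona → Judy → Liam → Dave → Alice: max(12, 4, 2, 8, 8) = 12
Frank → Mona → Dave → Alice: max(12, 6, 8) = 12
Frank → Mona → Judy → Alice: max(12, 4, 6) = 12
The minimum achievable maximum is 12.

12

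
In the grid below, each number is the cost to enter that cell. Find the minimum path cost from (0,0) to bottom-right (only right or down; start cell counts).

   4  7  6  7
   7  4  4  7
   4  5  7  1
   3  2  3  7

30

Path r0c0 r1c0 r2c0 r3c0 r3c1 r3c2 r3c3: 4 + 7 + 4 + 3 + 2 + 3 + 7 = 30.
For comparison, the top-then-right route costs 39.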